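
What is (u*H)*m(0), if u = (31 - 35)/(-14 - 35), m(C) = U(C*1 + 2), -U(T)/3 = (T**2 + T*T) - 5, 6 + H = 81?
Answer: -2700/49 ≈ -55.102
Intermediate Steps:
H = 75 (H = -6 + 81 = 75)
U(T) = 15 - 6*T**2 (U(T) = -3*((T**2 + T*T) - 5) = -3*((T**2 + T**2) - 5) = -3*(2*T**2 - 5) = -3*(-5 + 2*T**2) = 15 - 6*T**2)
m(C) = 15 - 6*(2 + C)**2 (m(C) = 15 - 6*(C*1 + 2)**2 = 15 - 6*(C + 2)**2 = 15 - 6*(2 + C)**2)
u = 4/49 (u = -4/(-49) = -4*(-1/49) = 4/49 ≈ 0.081633)
(u*H)*m(0) = ((4/49)*75)*(15 - 6*(2 + 0)**2) = 300*(15 - 6*2**2)/49 = 300*(15 - 6*4)/49 = 300*(15 - 24)/49 = (300/49)*(-9) = -2700/49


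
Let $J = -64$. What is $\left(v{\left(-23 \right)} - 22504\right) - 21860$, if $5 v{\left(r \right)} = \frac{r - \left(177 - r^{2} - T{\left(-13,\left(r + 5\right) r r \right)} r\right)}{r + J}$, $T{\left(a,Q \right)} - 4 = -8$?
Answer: $- \frac{19298761}{435} \approx -44365.0$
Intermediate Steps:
$T{\left(a,Q \right)} = -4$ ($T{\left(a,Q \right)} = 4 - 8 = -4$)
$v{\left(r \right)} = \frac{-177 + r^{2} - 3 r}{5 \left(-64 + r\right)}$ ($v{\left(r \right)} = \frac{\left(r - \left(177 - r^{2} + 4 r\right)\right) \frac{1}{r - 64}}{5} = \frac{\left(r - \left(177 - r^{2} + 4 r\right)\right) \frac{1}{-64 + r}}{5} = \frac{\left(-177 + r^{2} - 3 r\right) \frac{1}{-64 + r}}{5} = \frac{\frac{1}{-64 + r} \left(-177 + r^{2} - 3 r\right)}{5} = \frac{-177 + r^{2} - 3 r}{5 \left(-64 + r\right)}$)
$\left(v{\left(-23 \right)} - 22504\right) - 21860 = \left(\frac{-177 + \left(-23\right)^{2} - -69}{5 \left(-64 - 23\right)} - 22504\right) - 21860 = \left(\frac{-177 + 529 + 69}{5 \left(-87\right)} - 22504\right) - 21860 = \left(\frac{1}{5} \left(- \frac{1}{87}\right) 421 - 22504\right) - 21860 = \left(- \frac{421}{435} - 22504\right) - 21860 = - \frac{9789661}{435} - 21860 = - \frac{19298761}{435}$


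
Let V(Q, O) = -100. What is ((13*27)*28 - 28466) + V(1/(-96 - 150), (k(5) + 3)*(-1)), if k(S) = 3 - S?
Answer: -18738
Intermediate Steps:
((13*27)*28 - 28466) + V(1/(-96 - 150), (k(5) + 3)*(-1)) = ((13*27)*28 - 28466) - 100 = (351*28 - 28466) - 100 = (9828 - 28466) - 100 = -18638 - 100 = -18738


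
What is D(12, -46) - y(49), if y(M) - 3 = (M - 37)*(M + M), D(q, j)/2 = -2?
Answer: -1183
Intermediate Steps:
D(q, j) = -4 (D(q, j) = 2*(-2) = -4)
y(M) = 3 + 2*M*(-37 + M) (y(M) = 3 + (M - 37)*(M + M) = 3 + (-37 + M)*(2*M) = 3 + 2*M*(-37 + M))
D(12, -46) - y(49) = -4 - (3 - 74*49 + 2*49²) = -4 - (3 - 3626 + 2*2401) = -4 - (3 - 3626 + 4802) = -4 - 1*1179 = -4 - 1179 = -1183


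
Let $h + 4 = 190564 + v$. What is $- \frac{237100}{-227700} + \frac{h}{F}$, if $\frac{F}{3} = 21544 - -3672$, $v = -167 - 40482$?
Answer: $\frac{173569585}{57416832} \approx 3.023$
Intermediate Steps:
$v = -40649$ ($v = -167 - 40482 = -40649$)
$F = 75648$ ($F = 3 \left(21544 - -3672\right) = 3 \left(21544 + 3672\right) = 3 \cdot 25216 = 75648$)
$h = 149911$ ($h = -4 + \left(190564 - 40649\right) = -4 + 149915 = 149911$)
$- \frac{237100}{-227700} + \frac{h}{F} = - \frac{237100}{-227700} + \frac{149911}{75648} = \left(-237100\right) \left(- \frac{1}{227700}\right) + 149911 \cdot \frac{1}{75648} = \frac{2371}{2277} + \frac{149911}{75648} = \frac{173569585}{57416832}$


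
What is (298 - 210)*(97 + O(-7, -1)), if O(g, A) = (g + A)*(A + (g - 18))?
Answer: 26840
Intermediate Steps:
O(g, A) = (A + g)*(-18 + A + g) (O(g, A) = (A + g)*(A + (-18 + g)) = (A + g)*(-18 + A + g))
(298 - 210)*(97 + O(-7, -1)) = (298 - 210)*(97 + ((-1)² + (-7)² - 18*(-1) - 18*(-7) + 2*(-1)*(-7))) = 88*(97 + (1 + 49 + 18 + 126 + 14)) = 88*(97 + 208) = 88*305 = 26840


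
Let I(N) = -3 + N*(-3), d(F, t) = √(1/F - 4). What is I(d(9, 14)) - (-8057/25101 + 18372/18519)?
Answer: -568828082/154948473 - I*√35 ≈ -3.6711 - 5.9161*I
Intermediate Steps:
d(F, t) = √(-4 + 1/F)
I(N) = -3 - 3*N
I(d(9, 14)) - (-8057/25101 + 18372/18519) = (-3 - 3*√(-4 + 1/9)) - (-8057/25101 + 18372/18519) = (-3 - 3*√(-4 + ⅑)) - (-8057*1/25101 + 18372*(1/18519)) = (-3 - I*√35) - (-8057/25101 + 6124/6173) = (-3 - I*√35) - 1*103982663/154948473 = (-3 - I*√35) - 103982663/154948473 = -568828082/154948473 - I*√35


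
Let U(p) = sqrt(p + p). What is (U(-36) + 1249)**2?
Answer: 1559929 + 14988*I*sqrt(2) ≈ 1.5599e+6 + 21196.0*I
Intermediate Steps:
U(p) = sqrt(2)*sqrt(p) (U(p) = sqrt(2*p) = sqrt(2)*sqrt(p))
(U(-36) + 1249)**2 = (sqrt(2)*sqrt(-36) + 1249)**2 = (sqrt(2)*(6*I) + 1249)**2 = (6*I*sqrt(2) + 1249)**2 = (1249 + 6*I*sqrt(2))**2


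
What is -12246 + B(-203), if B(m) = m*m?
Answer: 28963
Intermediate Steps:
B(m) = m²
-12246 + B(-203) = -12246 + (-203)² = -12246 + 41209 = 28963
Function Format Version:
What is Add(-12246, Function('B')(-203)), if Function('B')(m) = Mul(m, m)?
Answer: 28963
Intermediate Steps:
Function('B')(m) = Pow(m, 2)
Add(-12246, Function('B')(-203)) = Add(-12246, Pow(-203, 2)) = Add(-12246, 41209) = 28963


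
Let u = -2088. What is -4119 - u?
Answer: -2031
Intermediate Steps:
-4119 - u = -4119 - 1*(-2088) = -4119 + 2088 = -2031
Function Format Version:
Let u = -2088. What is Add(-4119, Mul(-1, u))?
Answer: -2031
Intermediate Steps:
Add(-4119, Mul(-1, u)) = Add(-4119, Mul(-1, -2088)) = Add(-4119, 2088) = -2031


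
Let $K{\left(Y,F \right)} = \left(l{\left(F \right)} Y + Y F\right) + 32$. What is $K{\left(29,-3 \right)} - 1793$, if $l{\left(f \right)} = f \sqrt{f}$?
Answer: $-1848 - 87 i \sqrt{3} \approx -1848.0 - 150.69 i$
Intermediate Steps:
$l{\left(f \right)} = f^{\frac{3}{2}}$
$K{\left(Y,F \right)} = 32 + F Y + Y F^{\frac{3}{2}}$ ($K{\left(Y,F \right)} = \left(F^{\frac{3}{2}} Y + Y F\right) + 32 = \left(Y F^{\frac{3}{2}} + F Y\right) + 32 = \left(F Y + Y F^{\frac{3}{2}}\right) + 32 = 32 + F Y + Y F^{\frac{3}{2}}$)
$K{\left(29,-3 \right)} - 1793 = \left(32 - 87 + 29 \left(-3\right)^{\frac{3}{2}}\right) - 1793 = \left(32 - 87 + 29 \left(- 3 i \sqrt{3}\right)\right) - 1793 = \left(32 - 87 - 87 i \sqrt{3}\right) - 1793 = \left(-55 - 87 i \sqrt{3}\right) - 1793 = -1848 - 87 i \sqrt{3}$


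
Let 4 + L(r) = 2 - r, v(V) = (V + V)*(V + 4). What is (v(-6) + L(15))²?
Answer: 49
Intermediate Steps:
v(V) = 2*V*(4 + V) (v(V) = (2*V)*(4 + V) = 2*V*(4 + V))
L(r) = -2 - r (L(r) = -4 + (2 - r) = -2 - r)
(v(-6) + L(15))² = (2*(-6)*(4 - 6) + (-2 - 1*15))² = (2*(-6)*(-2) + (-2 - 15))² = (24 - 17)² = 7² = 49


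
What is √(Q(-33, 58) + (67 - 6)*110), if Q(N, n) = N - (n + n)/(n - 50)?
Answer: 5*√1066/2 ≈ 81.624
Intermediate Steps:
Q(N, n) = N - 2*n/(-50 + n)
√(Q(-33, 58) + (67 - 6)*110) = √((-50*(-33) - 2*58 - 33*58)/(-50 + 58) + (67 - 6)*110) = √((1650 - 116 - 1914)/8 + 61*110) = √((⅛)*(-380) + 6710) = √(-95/2 + 6710) = √(13325/2) = 5*√1066/2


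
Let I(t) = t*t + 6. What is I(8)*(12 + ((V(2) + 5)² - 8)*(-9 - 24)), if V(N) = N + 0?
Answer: -93870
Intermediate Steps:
V(N) = N
I(t) = 6 + t² (I(t) = t² + 6 = 6 + t²)
I(8)*(12 + ((V(2) + 5)² - 8)*(-9 - 24)) = (6 + 8²)*(12 + ((2 + 5)² - 8)*(-9 - 24)) = (6 + 64)*(12 + (7² - 8)*(-33)) = 70*(12 + (49 - 8)*(-33)) = 70*(12 + 41*(-33)) = 70*(12 - 1353) = 70*(-1341) = -93870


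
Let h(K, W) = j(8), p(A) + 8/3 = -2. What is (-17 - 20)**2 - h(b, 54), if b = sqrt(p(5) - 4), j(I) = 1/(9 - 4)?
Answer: 6844/5 ≈ 1368.8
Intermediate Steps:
p(A) = -14/3 (p(A) = -8/3 - 2 = -14/3)
j(I) = 1/5
b = I*sqrt(78)/3 (b = sqrt(-14/3 - 4) = sqrt(-26/3) = I*sqrt(78)/3 ≈ 2.9439*I)
h(K, W) = 1/5
(-17 - 20)**2 - h(b, 54) = (-17 - 20)**2 - 1*1/5 = (-37)**2 - 1/5 = 1369 - 1/5 = 6844/5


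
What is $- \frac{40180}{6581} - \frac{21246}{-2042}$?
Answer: $\frac{28886183}{6719201} \approx 4.299$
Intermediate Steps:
$- \frac{40180}{6581} - \frac{21246}{-2042} = \left(-40180\right) \frac{1}{6581} - - \frac{10623}{1021} = - \frac{40180}{6581} + \frac{10623}{1021} = \frac{28886183}{6719201}$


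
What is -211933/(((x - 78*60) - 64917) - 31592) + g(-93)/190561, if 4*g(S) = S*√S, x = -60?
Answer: 211933/101249 - 93*I*√93/762244 ≈ 2.0932 - 0.0011766*I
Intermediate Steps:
g(S) = S^(3/2)/4 (g(S) = (S*√S)/4 = S^(3/2)/4)
-211933/(((x - 78*60) - 64917) - 31592) + g(-93)/190561 = -211933/(((-60 - 78*60) - 64917) - 31592) + ((-93)^(3/2)/4)/190561 = -211933/(((-60 - 4680) - 64917) - 31592) + ((-93*I*√93)/4)*(1/190561) = -211933/((-4740 - 64917) - 31592) - 93*I*√93/4*(1/190561) = -211933/(-69657 - 31592) - 93*I*√93/762244 = -211933/(-101249) - 93*I*√93/762244 = -211933*(-1/101249) - 93*I*√93/762244 = 211933/101249 - 93*I*√93/762244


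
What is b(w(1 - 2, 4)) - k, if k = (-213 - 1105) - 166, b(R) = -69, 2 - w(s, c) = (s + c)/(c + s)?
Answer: 1415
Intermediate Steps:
w(s, c) = 1 (w(s, c) = 2 - (s + c)/(c + s) = 2 - (c + s)/(c + s) = 2 - 1*1 = 2 - 1 = 1)
k = -1484 (k = -1318 - 166 = -1484)
b(w(1 - 2, 4)) - k = -69 - 1*(-1484) = -69 + 1484 = 1415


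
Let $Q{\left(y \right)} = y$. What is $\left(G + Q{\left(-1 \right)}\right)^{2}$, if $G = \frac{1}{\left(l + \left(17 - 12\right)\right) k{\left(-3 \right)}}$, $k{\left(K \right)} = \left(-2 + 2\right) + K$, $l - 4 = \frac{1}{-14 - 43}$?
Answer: $\frac{281961}{262144} \approx 1.0756$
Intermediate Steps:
$l = \frac{227}{57}$ ($l = 4 + \frac{1}{-14 - 43} = 4 + \frac{1}{-57} = 4 - \frac{1}{57} = \frac{227}{57} \approx 3.9825$)
$k{\left(K \right)} = K$ ($k{\left(K \right)} = 0 + K = K$)
$G = - \frac{19}{512}$ ($G = \frac{1}{\left(\frac{227}{57} + \left(17 - 12\right)\right) \left(-3\right)} = \frac{1}{\frac{227}{57} + \left(17 - 12\right)} \left(- \frac{1}{3}\right) = \frac{1}{\frac{227}{57} + 5} \left(- \frac{1}{3}\right) = \frac{1}{\frac{512}{57}} \left(- \frac{1}{3}\right) = \frac{57}{512} \left(- \frac{1}{3}\right) = - \frac{19}{512} \approx -0.037109$)
$\left(G + Q{\left(-1 \right)}\right)^{2} = \left(- \frac{19}{512} - 1\right)^{2} = \left(- \frac{531}{512}\right)^{2} = \frac{281961}{262144}$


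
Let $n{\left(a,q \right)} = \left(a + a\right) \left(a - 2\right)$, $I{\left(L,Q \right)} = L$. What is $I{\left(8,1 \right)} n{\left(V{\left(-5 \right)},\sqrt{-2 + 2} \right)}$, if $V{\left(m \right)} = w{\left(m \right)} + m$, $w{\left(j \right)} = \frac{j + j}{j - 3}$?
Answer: $345$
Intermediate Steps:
$w{\left(j \right)} = \frac{2 j}{-3 + j}$
$V{\left(m \right)} = m + \frac{2 m}{-3 + m}$ ($V{\left(m \right)} = \frac{2 m}{-3 + m} + m = m + \frac{2 m}{-3 + m}$)
$n{\left(a,q \right)} = 2 a \left(-2 + a\right)$
$I{\left(8,1 \right)} n{\left(V{\left(-5 \right)},\sqrt{-2 + 2} \right)} = 8 \cdot 2 \left(- \frac{5 \left(-1 - 5\right)}{-3 - 5}\right) \left(-2 - \frac{5 \left(-1 - 5\right)}{-3 - 5}\right) = 8 \cdot 2 \left(\left(-5\right) \frac{1}{-8} \left(-6\right)\right) \left(-2 - 5 \frac{1}{-8} \left(-6\right)\right) = 8 \cdot 2 \left(\left(-5\right) \left(- \frac{1}{8}\right) \left(-6\right)\right) \left(-2 - \left(- \frac{5}{8}\right) \left(-6\right)\right) = 8 \cdot 2 \left(- \frac{15}{4}\right) \left(-2 - \frac{15}{4}\right) = 8 \cdot 2 \left(- \frac{15}{4}\right) \left(- \frac{23}{4}\right) = 8 \cdot \frac{345}{8} = 345$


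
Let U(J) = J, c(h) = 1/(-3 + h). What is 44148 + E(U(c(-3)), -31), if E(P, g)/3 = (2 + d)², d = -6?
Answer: 44196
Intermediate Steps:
E(P, g) = 48 (E(P, g) = 3*(2 - 6)² = 3*(-4)² = 3*16 = 48)
44148 + E(U(c(-3)), -31) = 44148 + 48 = 44196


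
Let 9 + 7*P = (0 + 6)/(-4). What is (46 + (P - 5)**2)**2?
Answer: 124609/16 ≈ 7788.1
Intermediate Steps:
P = -3/2 (P = -9/7 + ((0 + 6)/(-4))/7 = -9/7 + (6*(-1/4))/7 = -9/7 + (1/7)*(-3/2) = -9/7 - 3/14 = -3/2 ≈ -1.5000)
(46 + (P - 5)**2)**2 = (46 + (-3/2 - 5)**2)**2 = (46 + (-13/2)**2)**2 = (46 + 169/4)**2 = (353/4)**2 = 124609/16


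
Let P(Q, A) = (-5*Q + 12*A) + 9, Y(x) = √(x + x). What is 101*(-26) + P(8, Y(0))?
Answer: -2657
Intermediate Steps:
Y(x) = √2*√x (Y(x) = √(2*x) = √2*√x)
P(Q, A) = 9 - 5*Q + 12*A
101*(-26) + P(8, Y(0)) = 101*(-26) + (9 - 5*8 + 12*(√2*√0)) = -2626 + (9 - 40 + 12*(√2*0)) = -2626 + (9 - 40 + 12*0) = -2626 + (9 - 40 + 0) = -2626 - 31 = -2657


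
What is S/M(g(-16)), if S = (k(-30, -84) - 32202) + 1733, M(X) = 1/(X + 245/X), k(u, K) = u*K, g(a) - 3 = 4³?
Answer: -132310566/67 ≈ -1.9748e+6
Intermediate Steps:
g(a) = 67 (g(a) = 3 + 4³ = 3 + 64 = 67)
k(u, K) = K*u
S = -27949 (S = (-84*(-30) - 32202) + 1733 = (2520 - 32202) + 1733 = -29682 + 1733 = -27949)
S/M(g(-16)) = -27949/(67/(245 + 67²)) = -27949/(67/(245 + 4489)) = -27949/(67/4734) = -27949/(67*(1/4734)) = -27949/67/4734 = -27949*4734/67 = -132310566/67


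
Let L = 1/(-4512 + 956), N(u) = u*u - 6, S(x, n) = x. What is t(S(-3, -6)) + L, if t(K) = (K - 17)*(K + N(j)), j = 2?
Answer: 355599/3556 ≈ 100.00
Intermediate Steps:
N(u) = -6 + u² (N(u) = u² - 6 = -6 + u²)
t(K) = (-17 + K)*(-2 + K) (t(K) = (K - 17)*(K + (-6 + 2²)) = (-17 + K)*(K + (-6 + 4)) = (-17 + K)*(K - 2) = (-17 + K)*(-2 + K))
L = -1/3556 (L = 1/(-3556) = -1/3556 ≈ -0.00028121)
t(S(-3, -6)) + L = (34 + (-3)² - 19*(-3)) - 1/3556 = (34 + 9 + 57) - 1/3556 = 100 - 1/3556 = 355599/3556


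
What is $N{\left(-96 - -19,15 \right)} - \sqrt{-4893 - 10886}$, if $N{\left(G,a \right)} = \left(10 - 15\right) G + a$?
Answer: $400 - i \sqrt{15779} \approx 400.0 - 125.61 i$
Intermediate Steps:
$N{\left(G,a \right)} = a - 5 G$ ($N{\left(G,a \right)} = \left(10 - 15\right) G + a = - 5 G + a = a - 5 G$)
$N{\left(-96 - -19,15 \right)} - \sqrt{-4893 - 10886} = \left(15 - 5 \left(-96 - -19\right)\right) - \sqrt{-4893 - 10886} = \left(15 - 5 \left(-96 + 19\right)\right) - \sqrt{-15779} = \left(15 - -385\right) - i \sqrt{15779} = \left(15 + 385\right) - i \sqrt{15779} = 400 - i \sqrt{15779}$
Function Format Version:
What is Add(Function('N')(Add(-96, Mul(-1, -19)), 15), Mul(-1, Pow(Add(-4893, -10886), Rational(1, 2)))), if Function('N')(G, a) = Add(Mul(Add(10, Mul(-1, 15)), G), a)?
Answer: Add(400, Mul(-1, I, Pow(15779, Rational(1, 2)))) ≈ Add(400.00, Mul(-125.61, I))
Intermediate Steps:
Function('N')(G, a) = Add(a, Mul(-5, G)) (Function('N')(G, a) = Add(Mul(Add(10, -15), G), a) = Add(Mul(-5, G), a) = Add(a, Mul(-5, G)))
Add(Function('N')(Add(-96, Mul(-1, -19)), 15), Mul(-1, Pow(Add(-4893, -10886), Rational(1, 2)))) = Add(Add(15, Mul(-5, Add(-96, Mul(-1, -19)))), Mul(-1, Pow(Add(-4893, -10886), Rational(1, 2)))) = Add(Add(15, Mul(-5, Add(-96, 19))), Mul(-1, Pow(-15779, Rational(1, 2)))) = Add(Add(15, Mul(-5, -77)), Mul(-1, Mul(I, Pow(15779, Rational(1, 2))))) = Add(Add(15, 385), Mul(-1, I, Pow(15779, Rational(1, 2)))) = Add(400, Mul(-1, I, Pow(15779, Rational(1, 2))))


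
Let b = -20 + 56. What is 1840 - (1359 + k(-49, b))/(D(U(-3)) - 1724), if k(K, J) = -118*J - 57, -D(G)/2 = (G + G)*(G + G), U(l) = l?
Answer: 1650847/898 ≈ 1838.4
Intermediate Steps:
b = 36
D(G) = -8*G**2 (D(G) = -2*(G + G)*(G + G) = -2*2*G*2*G = -8*G**2)
k(K, J) = -57 - 118*J
1840 - (1359 + k(-49, b))/(D(U(-3)) - 1724) = 1840 - (1359 + (-57 - 118*36))/(-8*(-3)**2 - 1724) = 1840 - (1359 + (-57 - 4248))/(-8*9 - 1724) = 1840 - (1359 - 4305)/(-72 - 1724) = 1840 - (-2946)/(-1796) = 1840 - (-2946)*(-1)/1796 = 1840 - 1*1473/898 = 1840 - 1473/898 = 1650847/898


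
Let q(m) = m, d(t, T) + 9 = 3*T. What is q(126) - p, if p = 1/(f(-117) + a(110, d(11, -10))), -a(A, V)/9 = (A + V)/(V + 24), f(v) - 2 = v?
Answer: 45617/362 ≈ 126.01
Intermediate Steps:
d(t, T) = -9 + 3*T
f(v) = 2 + v
a(A, V) = -9*(A + V)/(24 + V) (a(A, V) = -9*(A + V)/(V + 24) = -9*(A + V)/(24 + V))
p = -5/362 (p = 1/((2 - 117) + 9*(-1*110 - (-9 + 3*(-10)))/(24 + (-9 + 3*(-10)))) = 1/(-115 + 9*(-110 - (-9 - 30))/(24 + (-9 - 30))) = 1/(-115 + 9*(-110 - 1*(-39))/(24 - 39)) = 1/(-115 + 9*(-110 + 39)/(-15)) = 1/(-115 + 9*(-1/15)*(-71)) = 1/(-115 + 213/5) = 1/(-362/5) = -5/362 ≈ -0.013812)
q(126) - p = 126 - 1*(-5/362) = 126 + 5/362 = 45617/362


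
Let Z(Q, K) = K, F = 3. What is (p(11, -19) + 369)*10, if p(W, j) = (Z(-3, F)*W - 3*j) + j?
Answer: 4400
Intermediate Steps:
p(W, j) = -2*j + 3*W (p(W, j) = (3*W - 3*j) + j = (-3*j + 3*W) + j = -2*j + 3*W)
(p(11, -19) + 369)*10 = ((-2*(-19) + 3*11) + 369)*10 = ((38 + 33) + 369)*10 = (71 + 369)*10 = 440*10 = 4400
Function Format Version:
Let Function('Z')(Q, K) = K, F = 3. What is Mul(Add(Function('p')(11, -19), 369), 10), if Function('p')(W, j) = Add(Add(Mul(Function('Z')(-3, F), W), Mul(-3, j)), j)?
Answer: 4400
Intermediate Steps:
Function('p')(W, j) = Add(Mul(-2, j), Mul(3, W)) (Function('p')(W, j) = Add(Add(Mul(3, W), Mul(-3, j)), j) = Add(Add(Mul(-3, j), Mul(3, W)), j) = Add(Mul(-2, j), Mul(3, W)))
Mul(Add(Function('p')(11, -19), 369), 10) = Mul(Add(Add(Mul(-2, -19), Mul(3, 11)), 369), 10) = Mul(Add(Add(38, 33), 369), 10) = Mul(Add(71, 369), 10) = Mul(440, 10) = 4400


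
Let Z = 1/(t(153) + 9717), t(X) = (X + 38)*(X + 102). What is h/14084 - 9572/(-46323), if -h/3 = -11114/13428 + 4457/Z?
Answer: -26994432076696951/486700196472 ≈ -55464.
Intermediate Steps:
t(X) = (38 + X)*(102 + X)
Z = 1/58422 (Z = 1/((3876 + 153**2 + 140*153) + 9717) = 1/((3876 + 23409 + 21420) + 9717) = 1/(48705 + 9717) = 1/58422 ≈ 1.7117e-5)
h = -1748237332199/2238 (h = -3*(-11114/13428 + 4457/(1/58422)) = -3*(-11114*1/13428 + 4457*58422) = -3*(-5557/6714 + 260386854) = -3*1748237332199/6714 = -1748237332199/2238 ≈ -7.8116e+8)
h/14084 - 9572/(-46323) = -1748237332199/2238/14084 - 9572/(-46323) = -1748237332199/2238*1/14084 - 9572*(-1/46323) = -1748237332199/31519992 + 9572/46323 = -26994432076696951/486700196472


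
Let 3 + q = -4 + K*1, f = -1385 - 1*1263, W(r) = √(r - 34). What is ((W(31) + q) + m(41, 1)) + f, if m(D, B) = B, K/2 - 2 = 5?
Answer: -2640 + I*√3 ≈ -2640.0 + 1.732*I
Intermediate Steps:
K = 14 (K = 4 + 2*5 = 4 + 10 = 14)
W(r) = √(-34 + r)
f = -2648 (f = -1385 - 1263 = -2648)
q = 7 (q = -3 + (-4 + 14*1) = -3 + (-4 + 14) = -3 + 10 = 7)
((W(31) + q) + m(41, 1)) + f = ((√(-34 + 31) + 7) + 1) - 2648 = ((√(-3) + 7) + 1) - 2648 = ((I*√3 + 7) + 1) - 2648 = ((7 + I*√3) + 1) - 2648 = (8 + I*√3) - 2648 = -2640 + I*√3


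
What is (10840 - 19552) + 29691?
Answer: 20979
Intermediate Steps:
(10840 - 19552) + 29691 = -8712 + 29691 = 20979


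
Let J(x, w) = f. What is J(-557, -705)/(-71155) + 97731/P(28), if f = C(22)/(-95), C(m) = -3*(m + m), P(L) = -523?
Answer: -660634753011/3535336175 ≈ -186.87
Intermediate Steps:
C(m) = -6*m
f = 132/95 (f = -6*22/(-95) = -132*(-1/95) = 132/95 ≈ 1.3895)
J(x, w) = 132/95
J(-557, -705)/(-71155) + 97731/P(28) = (132/95)/(-71155) + 97731/(-523) = (132/95)*(-1/71155) + 97731*(-1/523) = -132/6759725 - 97731/523 = -660634753011/3535336175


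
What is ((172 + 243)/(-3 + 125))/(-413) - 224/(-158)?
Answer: 5610447/3980494 ≈ 1.4095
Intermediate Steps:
((172 + 243)/(-3 + 125))/(-413) - 224/(-158) = (415/122)*(-1/413) - 224*(-1/158) = (415*(1/122))*(-1/413) + 112/79 = (415/122)*(-1/413) + 112/79 = -415/50386 + 112/79 = 5610447/3980494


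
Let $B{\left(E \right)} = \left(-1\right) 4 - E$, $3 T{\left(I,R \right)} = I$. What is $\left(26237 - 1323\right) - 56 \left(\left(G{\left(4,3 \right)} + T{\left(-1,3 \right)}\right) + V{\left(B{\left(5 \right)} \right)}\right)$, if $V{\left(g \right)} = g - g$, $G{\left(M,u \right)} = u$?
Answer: $\frac{74294}{3} \approx 24765.0$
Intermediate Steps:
$T{\left(I,R \right)} = \frac{I}{3}$
$B{\left(E \right)} = -4 - E$
$V{\left(g \right)} = 0$
$\left(26237 - 1323\right) - 56 \left(\left(G{\left(4,3 \right)} + T{\left(-1,3 \right)}\right) + V{\left(B{\left(5 \right)} \right)}\right) = \left(26237 - 1323\right) - 56 \left(\left(3 + \frac{1}{3} \left(-1\right)\right) + 0\right) = \left(26237 + \left(-11226 + 9903\right)\right) - 56 \left(\left(3 - \frac{1}{3}\right) + 0\right) = \left(26237 - 1323\right) - 56 \left(\frac{8}{3} + 0\right) = 24914 - \frac{448}{3} = \frac{74294}{3}$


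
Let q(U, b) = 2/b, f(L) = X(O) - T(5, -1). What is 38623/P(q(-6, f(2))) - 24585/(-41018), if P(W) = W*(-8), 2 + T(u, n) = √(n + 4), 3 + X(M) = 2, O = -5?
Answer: -791922427/328144 + 38623*√3/16 ≈ 1767.7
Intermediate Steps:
X(M) = -1 (X(M) = -3 + 2 = -1)
T(u, n) = -2 + √(4 + n) (T(u, n) = -2 + √(n + 4) = -2 + √(4 + n))
f(L) = 1 - √3 (f(L) = -1 - (-2 + √(4 - 1)) = -1 - (-2 + √3) = -1 + (2 - √3) = 1 - √3)
P(W) = -8*W
38623/P(q(-6, f(2))) - 24585/(-41018) = 38623/((-16/(1 - √3))) - 24585/(-41018) = 38623/((-16/(1 - √3))) - 24585*(-1/41018) = 38623*(-1/16 + √3/16) + 24585/41018 = (-38623/16 + 38623*√3/16) + 24585/41018 = -791922427/328144 + 38623*√3/16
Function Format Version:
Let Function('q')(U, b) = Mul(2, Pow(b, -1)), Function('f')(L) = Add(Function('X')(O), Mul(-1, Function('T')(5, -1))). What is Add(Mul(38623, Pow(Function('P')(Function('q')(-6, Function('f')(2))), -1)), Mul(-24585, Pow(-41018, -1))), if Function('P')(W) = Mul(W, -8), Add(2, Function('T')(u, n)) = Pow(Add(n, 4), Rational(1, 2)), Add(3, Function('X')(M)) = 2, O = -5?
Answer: Add(Rational(-791922427, 328144), Mul(Rational(38623, 16), Pow(3, Rational(1, 2)))) ≈ 1767.7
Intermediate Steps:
Function('X')(M) = -1 (Function('X')(M) = Add(-3, 2) = -1)
Function('T')(u, n) = Add(-2, Pow(Add(4, n), Rational(1, 2))) (Function('T')(u, n) = Add(-2, Pow(Add(n, 4), Rational(1, 2))) = Add(-2, Pow(Add(4, n), Rational(1, 2))))
Function('f')(L) = Add(1, Mul(-1, Pow(3, Rational(1, 2)))) (Function('f')(L) = Add(-1, Mul(-1, Add(-2, Pow(Add(4, -1), Rational(1, 2))))) = Add(-1, Mul(-1, Add(-2, Pow(3, Rational(1, 2))))) = Add(-1, Add(2, Mul(-1, Pow(3, Rational(1, 2))))) = Add(1, Mul(-1, Pow(3, Rational(1, 2)))))
Function('P')(W) = Mul(-8, W)
Add(Mul(38623, Pow(Function('P')(Function('q')(-6, Function('f')(2))), -1)), Mul(-24585, Pow(-41018, -1))) = Add(Mul(38623, Pow(Mul(-8, Mul(2, Pow(Add(1, Mul(-1, Pow(3, Rational(1, 2)))), -1))), -1)), Mul(-24585, Pow(-41018, -1))) = Add(Mul(38623, Pow(Mul(-16, Pow(Add(1, Mul(-1, Pow(3, Rational(1, 2)))), -1)), -1)), Mul(-24585, Rational(-1, 41018))) = Add(Mul(38623, Add(Rational(-1, 16), Mul(Rational(1, 16), Pow(3, Rational(1, 2))))), Rational(24585, 41018)) = Add(Add(Rational(-38623, 16), Mul(Rational(38623, 16), Pow(3, Rational(1, 2)))), Rational(24585, 41018)) = Add(Rational(-791922427, 328144), Mul(Rational(38623, 16), Pow(3, Rational(1, 2))))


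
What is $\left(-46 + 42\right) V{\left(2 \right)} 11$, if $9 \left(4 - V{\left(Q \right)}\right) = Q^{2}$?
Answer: $- \frac{1408}{9} \approx -156.44$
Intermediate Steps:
$V{\left(Q \right)} = 4 - \frac{Q^{2}}{9}$
$\left(-46 + 42\right) V{\left(2 \right)} 11 = \left(-46 + 42\right) \left(4 - \frac{2^{2}}{9}\right) 11 = - 4 \left(4 - \frac{4}{9}\right) 11 = - 4 \cdot \frac{32}{9} \cdot 11 = \left(-4\right) \frac{352}{9} = - \frac{1408}{9}$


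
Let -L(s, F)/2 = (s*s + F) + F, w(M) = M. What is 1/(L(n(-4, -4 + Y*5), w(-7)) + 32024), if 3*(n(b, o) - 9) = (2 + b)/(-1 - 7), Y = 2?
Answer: 72/2295863 ≈ 3.1361e-5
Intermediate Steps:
n(b, o) = 107/12 - b/24 (n(b, o) = 9 + ((2 + b)/(-1 - 7))/3 = 9 + ((2 + b)/(-8))/3 = 9 + ((2 + b)*(-⅛))/3 = 9 + (-¼ - b/8)/3 = 9 + (-1/12 - b/24) = 107/12 - b/24)
L(s, F) = -4*F - 2*s² (L(s, F) = -2*((s*s + F) + F) = -2*((s² + F) + F) = -2*((F + s²) + F) = -2*(s² + 2*F) = -4*F - 2*s²)
1/(L(n(-4, -4 + Y*5), w(-7)) + 32024) = 1/((-4*(-7) - 2*(107/12 - 1/24*(-4))²) + 32024) = 1/((28 - 2*(107/12 + ⅙)²) + 32024) = 1/((28 - 2*(109/12)²) + 32024) = 1/((28 - 2*11881/144) + 32024) = 1/((28 - 11881/72) + 32024) = 1/(-9865/72 + 32024) = 1/(2295863/72) = 72/2295863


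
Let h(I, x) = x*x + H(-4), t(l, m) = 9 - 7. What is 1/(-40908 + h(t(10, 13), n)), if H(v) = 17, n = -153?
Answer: -1/17482 ≈ -5.7202e-5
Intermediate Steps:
t(l, m) = 2
h(I, x) = 17 + x² (h(I, x) = x*x + 17 = x² + 17 = 17 + x²)
1/(-40908 + h(t(10, 13), n)) = 1/(-40908 + (17 + (-153)²)) = 1/(-40908 + (17 + 23409)) = 1/(-40908 + 23426) = 1/(-17482) = -1/17482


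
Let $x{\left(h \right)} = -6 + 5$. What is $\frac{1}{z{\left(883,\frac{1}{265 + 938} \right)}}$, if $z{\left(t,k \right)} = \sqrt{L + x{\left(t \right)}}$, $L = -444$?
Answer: $- \frac{i \sqrt{445}}{445} \approx - 0.047405 i$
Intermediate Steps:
$x{\left(h \right)} = -1$
$z{\left(t,k \right)} = i \sqrt{445}$ ($z{\left(t,k \right)} = \sqrt{-444 - 1} = \sqrt{-445} = i \sqrt{445}$)
$\frac{1}{z{\left(883,\frac{1}{265 + 938} \right)}} = \frac{1}{i \sqrt{445}} = - \frac{i \sqrt{445}}{445}$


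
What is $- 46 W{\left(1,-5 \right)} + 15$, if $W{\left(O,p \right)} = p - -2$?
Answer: $153$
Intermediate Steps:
$W{\left(O,p \right)} = 2 + p$ ($W{\left(O,p \right)} = p + 2 = 2 + p$)
$- 46 W{\left(1,-5 \right)} + 15 = - 46 \left(2 - 5\right) + 15 = \left(-46\right) \left(-3\right) + 15 = 138 + 15 = 153$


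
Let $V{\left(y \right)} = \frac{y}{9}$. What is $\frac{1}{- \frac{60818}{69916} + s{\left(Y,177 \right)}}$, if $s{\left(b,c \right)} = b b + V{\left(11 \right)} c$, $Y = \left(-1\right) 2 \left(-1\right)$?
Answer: $\frac{104874}{23016011} \approx 0.0045566$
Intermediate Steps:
$V{\left(y \right)} = \frac{y}{9}$ ($V{\left(y \right)} = y \frac{1}{9} = \frac{y}{9}$)
$Y = 2$ ($Y = \left(-2\right) \left(-1\right) = 2$)
$s{\left(b,c \right)} = b^{2} + \frac{11 c}{9}$ ($s{\left(b,c \right)} = b b + \frac{1}{9} \cdot 11 c = b^{2} + \frac{11 c}{9}$)
$\frac{1}{- \frac{60818}{69916} + s{\left(Y,177 \right)}} = \frac{1}{- \frac{60818}{69916} + \left(2^{2} + \frac{11}{9} \cdot 177\right)} = \frac{1}{\left(-60818\right) \frac{1}{69916} + \left(4 + \frac{649}{3}\right)} = \frac{1}{- \frac{30409}{34958} + \frac{661}{3}} = \frac{1}{\frac{23016011}{104874}} = \frac{104874}{23016011}$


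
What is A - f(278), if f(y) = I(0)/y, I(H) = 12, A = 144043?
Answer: 20021971/139 ≈ 1.4404e+5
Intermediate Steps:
f(y) = 12/y
A - f(278) = 144043 - 12/278 = 144043 - 1*6/139 = 144043 - 6/139 = 20021971/139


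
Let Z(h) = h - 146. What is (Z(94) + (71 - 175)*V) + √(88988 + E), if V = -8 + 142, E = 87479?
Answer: -13988 + √176467 ≈ -13568.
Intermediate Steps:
V = 134
Z(h) = -146 + h
(Z(94) + (71 - 175)*V) + √(88988 + E) = ((-146 + 94) + (71 - 175)*134) + √(88988 + 87479) = (-52 - 104*134) + √176467 = (-52 - 13936) + √176467 = -13988 + √176467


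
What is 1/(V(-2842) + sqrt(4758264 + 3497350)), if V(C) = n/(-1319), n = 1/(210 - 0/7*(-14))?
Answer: 276990/633399271330001399 + 76723460100*sqrt(8255614)/633399271330001399 ≈ 0.00034804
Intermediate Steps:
n = 1/210 (n = 1/(210 - 0/7*(-14)) = 1/(210 - 1*0*(-14)) = 1/(210 + 0*(-14)) = 1/(210 + 0) = 1/210 ≈ 0.0047619)
V(C) = -1/276990 (V(C) = (1/210)/(-1319) = (1/210)*(-1/1319) = -1/276990)
1/(V(-2842) + sqrt(4758264 + 3497350)) = 1/(-1/276990 + sqrt(4758264 + 3497350)) = 1/(-1/276990 + sqrt(8255614))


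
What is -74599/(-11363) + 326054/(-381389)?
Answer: 24746286409/4333723207 ≈ 5.7102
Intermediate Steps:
-74599/(-11363) + 326054/(-381389) = -74599*(-1/11363) + 326054*(-1/381389) = 74599/11363 - 326054/381389 = 24746286409/4333723207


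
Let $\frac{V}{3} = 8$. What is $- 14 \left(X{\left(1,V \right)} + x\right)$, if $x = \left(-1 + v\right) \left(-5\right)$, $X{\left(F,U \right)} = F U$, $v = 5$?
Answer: $-56$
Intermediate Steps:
$V = 24$ ($V = 3 \cdot 8 = 24$)
$x = -20$ ($x = \left(-1 + 5\right) \left(-5\right) = 4 \left(-5\right) = -20$)
$- 14 \left(X{\left(1,V \right)} + x\right) = - 14 \left(1 \cdot 24 - 20\right) = - 14 \left(24 - 20\right) = \left(-14\right) 4 = -56$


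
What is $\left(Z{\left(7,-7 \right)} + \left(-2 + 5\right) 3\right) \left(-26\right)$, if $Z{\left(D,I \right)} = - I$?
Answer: $-416$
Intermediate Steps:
$\left(Z{\left(7,-7 \right)} + \left(-2 + 5\right) 3\right) \left(-26\right) = \left(\left(-1\right) \left(-7\right) + \left(-2 + 5\right) 3\right) \left(-26\right) = \left(7 + 3 \cdot 3\right) \left(-26\right) = \left(7 + 9\right) \left(-26\right) = 16 \left(-26\right) = -416$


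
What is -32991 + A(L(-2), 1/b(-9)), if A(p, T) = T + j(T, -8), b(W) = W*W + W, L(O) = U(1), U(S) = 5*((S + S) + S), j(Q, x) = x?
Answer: -2375927/72 ≈ -32999.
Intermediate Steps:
U(S) = 15*S (U(S) = 5*(2*S + S) = 5*(3*S) = 15*S)
L(O) = 15 (L(O) = 15*1 = 15)
b(W) = W + W² (b(W) = W² + W = W + W²)
A(p, T) = -8 + T (A(p, T) = T - 8 = -8 + T)
-32991 + A(L(-2), 1/b(-9)) = -32991 + (-8 + 1/(-9*(1 - 9))) = -32991 + (-8 + 1/(-9*(-8))) = -32991 + (-8 + 1/72) = -32991 - 575/72 = -2375927/72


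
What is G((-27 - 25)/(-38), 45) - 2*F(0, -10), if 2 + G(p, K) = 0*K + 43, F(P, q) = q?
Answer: 61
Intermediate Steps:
G(p, K) = 41 (G(p, K) = -2 + (0*K + 43) = -2 + (0 + 43) = -2 + 43 = 41)
G((-27 - 25)/(-38), 45) - 2*F(0, -10) = 41 - 2*(-10) = 41 + 20 = 61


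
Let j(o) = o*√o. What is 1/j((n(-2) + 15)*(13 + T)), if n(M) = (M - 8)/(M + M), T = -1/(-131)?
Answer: 131*√976605/444616200 ≈ 0.00029117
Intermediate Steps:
T = 1/131 (T = -1*(-1/131) = 1/131 ≈ 0.0076336)
n(M) = (-8 + M)/(2*M) (n(M) = (-8 + M)/((2*M)) = (-8 + M)*(1/(2*M)) = (-8 + M)/(2*M))
j(o) = o^(3/2)
1/j((n(-2) + 15)*(13 + T)) = 1/((((½)*(-8 - 2)/(-2) + 15)*(13 + 1/131))^(3/2)) = 1/((((½)*(-½)*(-10) + 15)*(1704/131))^(3/2)) = 1/(((5/2 + 15)*(1704/131))^(3/2)) = 1/(((35/2)*(1704/131))^(3/2)) = 1/((29820/131)^(3/2)) = 1/(59640*√976605/17161) = 131*√976605/444616200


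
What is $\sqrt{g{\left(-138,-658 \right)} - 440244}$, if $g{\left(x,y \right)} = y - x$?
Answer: $2 i \sqrt{110191} \approx 663.9 i$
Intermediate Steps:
$\sqrt{g{\left(-138,-658 \right)} - 440244} = \sqrt{\left(-658 - -138\right) - 440244} = \sqrt{\left(-658 + 138\right) - 440244} = \sqrt{-520 - 440244} = \sqrt{-440764} = 2 i \sqrt{110191}$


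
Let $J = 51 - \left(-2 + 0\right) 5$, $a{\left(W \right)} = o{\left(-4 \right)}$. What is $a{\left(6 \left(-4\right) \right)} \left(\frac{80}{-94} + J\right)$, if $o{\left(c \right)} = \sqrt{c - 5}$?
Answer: $\frac{8481 i}{47} \approx 180.45 i$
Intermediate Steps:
$o{\left(c \right)} = \sqrt{-5 + c}$
$a{\left(W \right)} = 3 i$ ($a{\left(W \right)} = \sqrt{-5 - 4} = \sqrt{-9} = 3 i$)
$J = 61$ ($J = 51 - \left(-2\right) 5 = 51 - -10 = 51 + 10 = 61$)
$a{\left(6 \left(-4\right) \right)} \left(\frac{80}{-94} + J\right) = 3 i \left(\frac{80}{-94} + 61\right) = 3 i \left(80 \left(- \frac{1}{94}\right) + 61\right) = 3 i \left(- \frac{40}{47} + 61\right) = 3 i \frac{2827}{47} = \frac{8481 i}{47}$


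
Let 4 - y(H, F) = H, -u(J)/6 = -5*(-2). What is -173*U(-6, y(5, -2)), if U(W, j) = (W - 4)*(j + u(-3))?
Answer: -105530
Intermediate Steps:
u(J) = -60 (u(J) = -(-30)*(-2) = -6*10 = -60)
y(H, F) = 4 - H
U(W, j) = (-60 + j)*(-4 + W) (U(W, j) = (W - 4)*(j - 60) = (-4 + W)*(-60 + j) = (-60 + j)*(-4 + W))
-173*U(-6, y(5, -2)) = -173*(240 - 60*(-6) - 4*(4 - 1*5) - 6*(4 - 1*5)) = -173*(240 + 360 - 4*(4 - 5) - 6*(4 - 5)) = -173*(240 + 360 - 4*(-1) - 6*(-1)) = -173*(240 + 360 + 4 + 6) = -173*610 = -105530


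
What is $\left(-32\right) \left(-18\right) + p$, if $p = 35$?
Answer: $611$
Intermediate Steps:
$\left(-32\right) \left(-18\right) + p = \left(-32\right) \left(-18\right) + 35 = 576 + 35 = 611$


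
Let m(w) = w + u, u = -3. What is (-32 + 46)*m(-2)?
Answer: -70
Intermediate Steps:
m(w) = -3 + w (m(w) = w - 3 = -3 + w)
(-32 + 46)*m(-2) = (-32 + 46)*(-3 - 2) = 14*(-5) = -70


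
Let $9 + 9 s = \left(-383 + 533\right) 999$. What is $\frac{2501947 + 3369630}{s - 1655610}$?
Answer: $- \frac{5871577}{1638961} \approx -3.5825$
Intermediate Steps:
$s = 16649$ ($s = -1 + \frac{\left(-383 + 533\right) 999}{9} = -1 + \frac{150 \cdot 999}{9} = -1 + \frac{1}{9} \cdot 149850 = -1 + 16650 = 16649$)
$\frac{2501947 + 3369630}{s - 1655610} = \frac{2501947 + 3369630}{16649 - 1655610} = \frac{5871577}{-1638961} = 5871577 \left(- \frac{1}{1638961}\right) = - \frac{5871577}{1638961}$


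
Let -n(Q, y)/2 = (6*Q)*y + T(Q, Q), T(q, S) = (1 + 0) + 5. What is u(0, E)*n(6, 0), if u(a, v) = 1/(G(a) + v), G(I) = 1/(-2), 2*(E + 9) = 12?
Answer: 24/7 ≈ 3.4286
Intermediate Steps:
T(q, S) = 6 (T(q, S) = 1 + 5 = 6)
E = -3 (E = -9 + (½)*12 = -9 + 6 = -3)
G(I) = -½
n(Q, y) = -12 - 12*Q*y (n(Q, y) = -2*((6*Q)*y + 6) = -2*(6*Q*y + 6) = -2*(6 + 6*Q*y) = -12 - 12*Q*y)
u(a, v) = 1/(-½ + v)
u(0, E)*n(6, 0) = (2/(-1 + 2*(-3)))*(-12 - 12*6*0) = (2/(-1 - 6))*(-12 + 0) = (2/(-7))*(-12) = (2*(-⅐))*(-12) = -2/7*(-12) = 24/7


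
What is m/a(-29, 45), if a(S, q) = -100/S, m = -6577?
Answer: -190733/100 ≈ -1907.3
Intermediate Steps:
m/a(-29, 45) = -6577/((-100/(-29))) = -6577/((-100*(-1/29))) = -6577/100/29 = -6577*29/100 = -190733/100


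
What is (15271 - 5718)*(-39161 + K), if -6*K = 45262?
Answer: -1338509042/3 ≈ -4.4617e+8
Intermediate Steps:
K = -22631/3 (K = -⅙*45262 = -22631/3 ≈ -7543.7)
(15271 - 5718)*(-39161 + K) = (15271 - 5718)*(-39161 - 22631/3) = 9553*(-140114/3) = -1338509042/3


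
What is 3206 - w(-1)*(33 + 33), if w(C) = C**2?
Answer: 3140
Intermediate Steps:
3206 - w(-1)*(33 + 33) = 3206 - (-1)**2*(33 + 33) = 3206 - 66 = 3140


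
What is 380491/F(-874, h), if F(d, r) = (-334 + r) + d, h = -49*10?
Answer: -380491/1698 ≈ -224.08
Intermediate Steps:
h = -490
F(d, r) = -334 + d + r
380491/F(-874, h) = 380491/(-334 - 874 - 490) = 380491/(-1698) = 380491*(-1/1698) = -380491/1698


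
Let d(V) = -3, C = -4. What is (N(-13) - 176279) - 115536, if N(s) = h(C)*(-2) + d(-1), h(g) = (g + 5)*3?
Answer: -291824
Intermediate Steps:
h(g) = 15 + 3*g (h(g) = (5 + g)*3 = 15 + 3*g)
N(s) = -9 (N(s) = (15 + 3*(-4))*(-2) - 3 = (15 - 12)*(-2) - 3 = 3*(-2) - 3 = -6 - 3 = -9)
(N(-13) - 176279) - 115536 = (-9 - 176279) - 115536 = -176288 - 115536 = -291824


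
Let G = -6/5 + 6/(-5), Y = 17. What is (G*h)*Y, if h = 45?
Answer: -1836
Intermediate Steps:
G = -12/5 (G = -6*⅕ + 6*(-⅕) = -6/5 - 6/5 = -12/5 ≈ -2.4000)
(G*h)*Y = -12/5*45*17 = -108*17 = -1836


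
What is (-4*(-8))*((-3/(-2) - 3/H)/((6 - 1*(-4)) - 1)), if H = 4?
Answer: 8/3 ≈ 2.6667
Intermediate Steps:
(-4*(-8))*((-3/(-2) - 3/H)/((6 - 1*(-4)) - 1)) = (-4*(-8))*((-3/(-2) - 3/4)/((6 - 1*(-4)) - 1)) = 32*((-3*(-1/2) - 3*1/4)/((6 + 4) - 1)) = 32*((3/2 - 3/4)/(10 - 1)) = 32*((3/4)/9) = 32*((3/4)*(1/9)) = 32*(1/12) = 8/3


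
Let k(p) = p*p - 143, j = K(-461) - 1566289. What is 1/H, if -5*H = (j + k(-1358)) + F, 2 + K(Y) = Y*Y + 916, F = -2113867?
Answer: 1/324540 ≈ 3.0813e-6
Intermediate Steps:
K(Y) = 914 + Y² (K(Y) = -2 + (Y*Y + 916) = -2 + (Y² + 916) = -2 + (916 + Y²) = 914 + Y²)
j = -1352854 (j = (914 + (-461)²) - 1566289 = (914 + 212521) - 1566289 = 213435 - 1566289 = -1352854)
k(p) = -143 + p² (k(p) = p² - 143 = -143 + p²)
H = 324540 (H = -((-1352854 + (-143 + (-1358)²)) - 2113867)/5 = -((-1352854 + (-143 + 1844164)) - 2113867)/5 = -((-1352854 + 1844021) - 2113867)/5 = -(491167 - 2113867)/5 = -⅕*(-1622700) = 324540)
1/H = 1/324540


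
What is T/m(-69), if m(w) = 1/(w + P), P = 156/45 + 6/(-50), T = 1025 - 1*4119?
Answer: 15234856/75 ≈ 2.0313e+5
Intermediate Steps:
T = -3094 (T = 1025 - 4119 = -3094)
P = 251/75 (P = 156*(1/45) + 6*(-1/50) = 52/15 - 3/25 = 251/75 ≈ 3.3467)
m(w) = 1/(251/75 + w) (m(w) = 1/(w + 251/75) = 1/(251/75 + w))
T/m(-69) = -3094/(75/(251 + 75*(-69))) = -3094/(75/(251 - 5175)) = -3094/(75/(-4924)) = -3094/(75*(-1/4924)) = -3094/(-75/4924) = -3094*(-4924/75) = 15234856/75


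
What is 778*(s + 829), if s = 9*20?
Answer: 785002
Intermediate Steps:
s = 180
778*(s + 829) = 778*(180 + 829) = 778*1009 = 785002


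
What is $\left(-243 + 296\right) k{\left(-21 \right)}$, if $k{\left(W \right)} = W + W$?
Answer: $-2226$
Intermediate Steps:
$k{\left(W \right)} = 2 W$
$\left(-243 + 296\right) k{\left(-21 \right)} = \left(-243 + 296\right) 2 \left(-21\right) = 53 \left(-42\right) = -2226$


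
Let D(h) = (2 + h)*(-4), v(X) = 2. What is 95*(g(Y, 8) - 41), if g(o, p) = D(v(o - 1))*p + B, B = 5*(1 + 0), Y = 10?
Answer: -15580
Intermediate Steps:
D(h) = -8 - 4*h
B = 5 (B = 5*1 = 5)
g(o, p) = 5 - 16*p (g(o, p) = (-8 - 4*2)*p + 5 = (-8 - 8)*p + 5 = -16*p + 5 = 5 - 16*p)
95*(g(Y, 8) - 41) = 95*((5 - 16*8) - 41) = 95*((5 - 128) - 41) = 95*(-123 - 41) = 95*(-164) = -15580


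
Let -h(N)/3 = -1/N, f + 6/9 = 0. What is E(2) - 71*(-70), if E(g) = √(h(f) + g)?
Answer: 4970 + I*√10/2 ≈ 4970.0 + 1.5811*I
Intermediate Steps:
f = -⅔ (f = -⅔ + 0 = -⅔ ≈ -0.66667)
h(N) = 3/N (h(N) = -(-3)/N = 3/N)
E(g) = √(-9/2 + g) (E(g) = √(3/(-⅔) + g) = √(3*(-3/2) + g) = √(-9/2 + g))
E(2) - 71*(-70) = √(-18 + 4*2)/2 - 71*(-70) = √(-18 + 8)/2 + 4970 = √(-10)/2 + 4970 = (I*√10)/2 + 4970 = I*√10/2 + 4970 = 4970 + I*√10/2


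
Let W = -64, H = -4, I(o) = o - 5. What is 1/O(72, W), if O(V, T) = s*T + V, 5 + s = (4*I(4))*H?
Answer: -1/632 ≈ -0.0015823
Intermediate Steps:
I(o) = -5 + o
s = 11 (s = -5 + (4*(-5 + 4))*(-4) = -5 + (4*(-1))*(-4) = -5 - 4*(-4) = -5 + 16 = 11)
O(V, T) = V + 11*T (O(V, T) = 11*T + V = V + 11*T)
1/O(72, W) = 1/(72 + 11*(-64)) = 1/(72 - 704) = 1/(-632) = -1/632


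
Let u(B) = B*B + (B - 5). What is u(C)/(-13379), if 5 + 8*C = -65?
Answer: -1005/214064 ≈ -0.0046949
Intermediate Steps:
C = -35/4 (C = -5/8 + (⅛)*(-65) = -5/8 - 65/8 = -35/4 ≈ -8.7500)
u(B) = -5 + B + B² (u(B) = B² + (-5 + B) = -5 + B + B²)
u(C)/(-13379) = (-5 - 35/4 + (-35/4)²)/(-13379) = (-5 - 35/4 + 1225/16)*(-1/13379) = (1005/16)*(-1/13379) = -1005/214064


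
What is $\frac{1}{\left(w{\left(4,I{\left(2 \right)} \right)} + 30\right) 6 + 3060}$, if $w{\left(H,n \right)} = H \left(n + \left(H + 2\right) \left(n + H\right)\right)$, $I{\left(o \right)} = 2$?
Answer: $\frac{1}{4152} \approx 0.00024085$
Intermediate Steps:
$w{\left(H,n \right)} = H \left(n + \left(2 + H\right) \left(H + n\right)\right)$
$\frac{1}{\left(w{\left(4,I{\left(2 \right)} \right)} + 30\right) 6 + 3060} = \frac{1}{\left(4 \left(4^{2} + 2 \cdot 4 + 3 \cdot 2 + 4 \cdot 2\right) + 30\right) 6 + 3060} = \frac{1}{\left(4 \left(16 + 8 + 6 + 8\right) + 30\right) 6 + 3060} = \frac{1}{\left(4 \cdot 38 + 30\right) 6 + 3060} = \frac{1}{\left(152 + 30\right) 6 + 3060} = \frac{1}{182 \cdot 6 + 3060} = \frac{1}{1092 + 3060} = \frac{1}{4152}$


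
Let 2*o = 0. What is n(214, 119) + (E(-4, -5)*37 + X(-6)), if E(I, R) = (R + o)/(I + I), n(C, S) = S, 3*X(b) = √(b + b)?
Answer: 1137/8 + 2*I*√3/3 ≈ 142.13 + 1.1547*I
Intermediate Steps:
X(b) = √2*√b/3 (X(b) = √(b + b)/3 = √(2*b)/3 = (√2*√b)/3 = √2*√b/3)
o = 0 (o = (½)*0 = 0)
E(I, R) = R/(2*I) (E(I, R) = (R + 0)/(I + I) = R/((2*I)) = R*(1/(2*I)) = R/(2*I))
n(214, 119) + (E(-4, -5)*37 + X(-6)) = 119 + (((½)*(-5)/(-4))*37 + √2*√(-6)/3) = 119 + (((½)*(-5)*(-¼))*37 + √2*(I*√6)/3) = 119 + ((5/8)*37 + 2*I*√3/3) = 119 + (185/8 + 2*I*√3/3) = 1137/8 + 2*I*√3/3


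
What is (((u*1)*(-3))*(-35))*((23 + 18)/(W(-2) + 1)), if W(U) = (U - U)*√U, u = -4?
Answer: -17220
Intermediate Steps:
W(U) = 0 (W(U) = 0*√U = 0)
(((u*1)*(-3))*(-35))*((23 + 18)/(W(-2) + 1)) = ((-4*1*(-3))*(-35))*((23 + 18)/(0 + 1)) = (-4*(-3)*(-35))*(41/1) = (12*(-35))*(41*1) = -420*41 = -17220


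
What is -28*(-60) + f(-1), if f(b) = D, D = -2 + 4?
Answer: 1682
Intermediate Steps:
D = 2
f(b) = 2
-28*(-60) + f(-1) = -28*(-60) + 2 = 1680 + 2 = 1682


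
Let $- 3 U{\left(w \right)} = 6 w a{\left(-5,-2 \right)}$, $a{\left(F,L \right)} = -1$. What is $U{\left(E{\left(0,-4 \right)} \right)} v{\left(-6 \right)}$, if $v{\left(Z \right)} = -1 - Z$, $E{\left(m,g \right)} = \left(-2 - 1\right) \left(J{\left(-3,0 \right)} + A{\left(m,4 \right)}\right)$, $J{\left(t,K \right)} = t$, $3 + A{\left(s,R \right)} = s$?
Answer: $180$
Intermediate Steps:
$A{\left(s,R \right)} = -3 + s$
$E{\left(m,g \right)} = 18 - 3 m$ ($E{\left(m,g \right)} = \left(-2 - 1\right) \left(-3 + \left(-3 + m\right)\right) = - 3 \left(-6 + m\right) = 18 - 3 m$)
$U{\left(w \right)} = 2 w$ ($U{\left(w \right)} = - \frac{6 w \left(-1\right)}{3} = - \frac{\left(-6\right) w}{3} = 2 w$)
$U{\left(E{\left(0,-4 \right)} \right)} v{\left(-6 \right)} = 2 \left(18 - 0\right) \left(-1 - -6\right) = 2 \left(18 + 0\right) \left(-1 + 6\right) = 2 \cdot 18 \cdot 5 = 36 \cdot 5 = 180$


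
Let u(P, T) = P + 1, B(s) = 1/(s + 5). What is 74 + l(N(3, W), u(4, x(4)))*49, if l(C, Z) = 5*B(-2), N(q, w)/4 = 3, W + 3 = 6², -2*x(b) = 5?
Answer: 467/3 ≈ 155.67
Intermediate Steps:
x(b) = -5/2 (x(b) = -½*5 = -5/2)
W = 33 (W = -3 + 6² = -3 + 36 = 33)
N(q, w) = 12 (N(q, w) = 4*3 = 12)
B(s) = 1/(5 + s)
u(P, T) = 1 + P
l(C, Z) = 5/3 (l(C, Z) = 5/(5 - 2) = 5/3)
74 + l(N(3, W), u(4, x(4)))*49 = 74 + (5/3)*49 = 74 + 245/3 = 467/3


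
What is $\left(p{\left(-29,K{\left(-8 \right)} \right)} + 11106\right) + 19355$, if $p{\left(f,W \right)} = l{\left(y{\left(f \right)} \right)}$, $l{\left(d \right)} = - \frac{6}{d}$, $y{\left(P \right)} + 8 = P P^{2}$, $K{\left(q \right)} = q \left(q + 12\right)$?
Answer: $\frac{743157023}{24397} \approx 30461.0$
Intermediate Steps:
$K{\left(q \right)} = q \left(12 + q\right)$
$y{\left(P \right)} = -8 + P^{3}$ ($y{\left(P \right)} = -8 + P P^{2} = -8 + P^{3}$)
$p{\left(f,W \right)} = - \frac{6}{-8 + f^{3}}$
$\left(p{\left(-29,K{\left(-8 \right)} \right)} + 11106\right) + 19355 = \left(- \frac{6}{-8 + \left(-29\right)^{3}} + 11106\right) + 19355 = \left(- \frac{6}{-8 - 24389} + 11106\right) + 19355 = \left(- \frac{6}{-24397} + 11106\right) + 19355 = \left(\left(-6\right) \left(- \frac{1}{24397}\right) + 11106\right) + 19355 = \left(\frac{6}{24397} + 11106\right) + 19355 = \frac{270953088}{24397} + 19355 = \frac{743157023}{24397}$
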